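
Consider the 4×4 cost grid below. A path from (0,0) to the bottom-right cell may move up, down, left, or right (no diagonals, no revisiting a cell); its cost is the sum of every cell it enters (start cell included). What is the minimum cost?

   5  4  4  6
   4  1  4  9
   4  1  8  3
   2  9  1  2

Cheapest: (0,0)→(0,1)→(1,1)→(2,1)→(2,2)→(3,2)→(3,3)
  5 + 4 + 1 + 1 + 8 + 1 + 2 = 22

22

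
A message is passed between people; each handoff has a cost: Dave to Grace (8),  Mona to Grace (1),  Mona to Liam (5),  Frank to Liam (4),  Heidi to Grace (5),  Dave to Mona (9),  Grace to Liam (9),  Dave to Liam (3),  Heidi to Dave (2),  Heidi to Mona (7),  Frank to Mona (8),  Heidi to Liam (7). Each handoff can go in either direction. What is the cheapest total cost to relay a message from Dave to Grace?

7

Checking several routes:
Dave -> Liam -> Grace: 3 + 9 = 12
Dave -> Heidi -> Grace: 2 + 5 = 7
Dave -> Mona -> Grace: 9 + 1 = 10
Dave -> Grace: 8
Dave -> Liam -> Mona -> Grace: 3 + 5 + 1 = 9
Dave -> Heidi -> Mona -> Grace: 2 + 7 + 1 = 10
The minimum is 7.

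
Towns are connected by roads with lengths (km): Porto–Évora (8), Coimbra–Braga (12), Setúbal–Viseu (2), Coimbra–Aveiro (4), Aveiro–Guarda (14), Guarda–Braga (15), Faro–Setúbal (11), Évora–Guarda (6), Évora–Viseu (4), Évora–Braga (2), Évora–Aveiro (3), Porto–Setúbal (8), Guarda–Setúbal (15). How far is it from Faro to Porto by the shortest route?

19

Comparing a few candidate routes:
Faro → Setúbal → Guarda → Évora → Porto: 11 + 15 + 6 + 8 = 40
Faro → Setúbal → Viseu → Évora → Porto: 11 + 2 + 4 + 8 = 25
Faro → Setúbal → Porto: 11 + 8 = 19
Faro → Setúbal → Guarda → Braga → Évora → Porto: 11 + 15 + 15 + 2 + 8 = 51
The minimum is 19 km.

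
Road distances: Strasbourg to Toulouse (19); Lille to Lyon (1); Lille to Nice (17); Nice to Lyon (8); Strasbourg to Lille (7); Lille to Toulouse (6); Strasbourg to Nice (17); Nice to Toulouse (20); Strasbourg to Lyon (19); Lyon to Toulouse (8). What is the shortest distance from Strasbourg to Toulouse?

13

Some routes from Strasbourg to Toulouse:
Strasbourg-Lille-Toulouse: 7 + 6 = 13
Strasbourg-Lille-Lyon-Toulouse: 7 + 1 + 8 = 16
Strasbourg-Lyon-Lille-Toulouse: 19 + 1 + 6 = 26
Strasbourg-Toulouse: 19
Best route has total 13.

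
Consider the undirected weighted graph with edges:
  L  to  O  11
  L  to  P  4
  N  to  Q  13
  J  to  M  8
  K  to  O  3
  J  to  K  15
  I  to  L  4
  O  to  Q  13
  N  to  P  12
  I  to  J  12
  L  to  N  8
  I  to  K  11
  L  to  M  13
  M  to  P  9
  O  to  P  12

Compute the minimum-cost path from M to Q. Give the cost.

A few of the M→Q routes:
M→P→N→Q: 9 + 12 + 13 = 34
M→P→L→N→Q: 9 + 4 + 8 + 13 = 34
M→P→L→O→Q: 9 + 4 + 11 + 13 = 37
M→L→N→Q: 13 + 8 + 13 = 34
M→P→O→Q: 9 + 12 + 13 = 34
The minimum is 34.

34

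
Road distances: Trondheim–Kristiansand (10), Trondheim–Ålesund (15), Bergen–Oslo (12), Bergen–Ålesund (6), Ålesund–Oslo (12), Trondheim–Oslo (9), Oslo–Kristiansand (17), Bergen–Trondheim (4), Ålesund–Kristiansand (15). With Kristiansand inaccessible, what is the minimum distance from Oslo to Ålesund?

12

Comparing a few candidate routes:
Oslo - Trondheim - Ålesund: 9 + 15 = 24
Oslo - Trondheim - Bergen - Ålesund: 9 + 4 + 6 = 19
Oslo - Ålesund: 12
Oslo - Bergen - Ålesund: 12 + 6 = 18
Best route has total 12.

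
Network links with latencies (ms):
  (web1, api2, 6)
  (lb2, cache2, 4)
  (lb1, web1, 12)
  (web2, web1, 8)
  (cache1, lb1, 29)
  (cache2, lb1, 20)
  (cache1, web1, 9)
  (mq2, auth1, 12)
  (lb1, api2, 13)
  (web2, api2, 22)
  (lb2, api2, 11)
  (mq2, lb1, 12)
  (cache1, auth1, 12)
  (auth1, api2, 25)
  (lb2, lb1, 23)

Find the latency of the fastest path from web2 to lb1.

A few of the web2→lb1 routes:
web2 -> api2 -> web1 -> lb1: 22 + 6 + 12 = 40
web2 -> api2 -> lb1: 22 + 13 = 35
web2 -> web1 -> lb1: 8 + 12 = 20
web2 -> web1 -> api2 -> lb1: 8 + 6 + 13 = 27
Best route has total 20 ms.

20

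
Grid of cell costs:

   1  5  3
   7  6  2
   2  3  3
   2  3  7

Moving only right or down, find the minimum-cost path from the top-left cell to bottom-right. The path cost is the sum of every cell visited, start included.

21

Take (0,0) (0,1) (0,2) (1,2) (2,2) (3,2) for a total of 1 + 5 + 3 + 2 + 3 + 7 = 21.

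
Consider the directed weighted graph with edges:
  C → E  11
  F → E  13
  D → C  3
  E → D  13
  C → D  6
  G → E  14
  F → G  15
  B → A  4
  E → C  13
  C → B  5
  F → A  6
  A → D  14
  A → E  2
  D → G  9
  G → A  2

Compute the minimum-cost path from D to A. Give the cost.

11

Routes from D to A:
D → C → B → A: 3 + 5 + 4 = 12
D → G → E → C → B → A: 9 + 14 + 13 + 5 + 4 = 45
D → G → A: 9 + 2 = 11
Shortest: 11.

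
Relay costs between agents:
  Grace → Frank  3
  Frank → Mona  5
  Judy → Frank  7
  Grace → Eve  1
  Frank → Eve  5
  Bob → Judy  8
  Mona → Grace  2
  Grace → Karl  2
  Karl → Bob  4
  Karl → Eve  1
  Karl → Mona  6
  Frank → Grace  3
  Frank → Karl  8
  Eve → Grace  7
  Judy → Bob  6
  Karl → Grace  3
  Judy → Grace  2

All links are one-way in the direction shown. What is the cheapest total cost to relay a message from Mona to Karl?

Candidate routes:
Mona -> Grace -> Karl: 2 + 2 = 4
Mona -> Grace -> Frank -> Karl: 2 + 3 + 8 = 13
Best route has total 4.

4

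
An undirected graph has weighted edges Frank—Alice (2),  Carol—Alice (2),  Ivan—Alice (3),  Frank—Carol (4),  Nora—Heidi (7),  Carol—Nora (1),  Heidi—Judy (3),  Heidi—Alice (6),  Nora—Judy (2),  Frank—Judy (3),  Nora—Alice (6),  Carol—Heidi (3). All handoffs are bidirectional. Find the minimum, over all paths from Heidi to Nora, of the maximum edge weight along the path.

A few of the Heidi→Nora routes:
Heidi-Carol-Nora: max(3, 1) = 3
Heidi-Carol-Frank-Judy-Nora: max(3, 4, 3, 2) = 4
Heidi-Judy-Frank-Alice-Carol-Nora: max(3, 3, 2, 2, 1) = 3
Heidi-Judy-Frank-Carol-Nora: max(3, 3, 4, 1) = 4
Heidi-Carol-Alice-Frank-Judy-Nora: max(3, 2, 2, 3, 2) = 3
Heidi-Judy-Nora: max(3, 2) = 3
Best route has worst link 3.

3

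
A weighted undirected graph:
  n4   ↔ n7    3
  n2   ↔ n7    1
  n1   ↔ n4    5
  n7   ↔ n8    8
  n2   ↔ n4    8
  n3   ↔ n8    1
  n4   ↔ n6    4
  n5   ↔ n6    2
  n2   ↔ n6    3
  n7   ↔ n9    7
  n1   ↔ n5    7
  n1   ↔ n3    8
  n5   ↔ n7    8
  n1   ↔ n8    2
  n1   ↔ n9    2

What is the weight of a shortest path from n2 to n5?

5

A few of the n2→n5 routes:
n2 → n7 → n4 → n6 → n5: 1 + 3 + 4 + 2 = 10
n2 → n6 → n5: 3 + 2 = 5
n2 → n7 → n5: 1 + 8 = 9
The minimum is 5.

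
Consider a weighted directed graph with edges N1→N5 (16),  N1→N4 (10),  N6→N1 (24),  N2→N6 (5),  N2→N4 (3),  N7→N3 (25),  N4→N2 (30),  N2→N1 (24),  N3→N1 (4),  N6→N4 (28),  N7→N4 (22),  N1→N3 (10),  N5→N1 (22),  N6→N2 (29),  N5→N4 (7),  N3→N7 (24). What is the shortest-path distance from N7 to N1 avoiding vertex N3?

Candidate routes:
N7 → N4 → N2 → N1: 22 + 30 + 24 = 76
N7 → N4 → N2 → N6 → N1: 22 + 30 + 5 + 24 = 81
The minimum is 76.

76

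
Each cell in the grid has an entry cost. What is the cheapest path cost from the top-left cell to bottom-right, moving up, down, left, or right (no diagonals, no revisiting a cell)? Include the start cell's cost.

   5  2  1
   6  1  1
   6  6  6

15

Take [0,0] → [0,1] → [0,2] → [1,2] → [2,2] for a total of 5 + 2 + 1 + 1 + 6 = 15.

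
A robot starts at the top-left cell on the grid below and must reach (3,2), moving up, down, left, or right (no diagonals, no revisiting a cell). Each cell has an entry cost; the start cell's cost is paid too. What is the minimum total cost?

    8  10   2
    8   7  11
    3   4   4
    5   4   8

35

Take r0c0 → r1c0 → r2c0 → r2c1 → r2c2 → r3c2 for a total of 8 + 8 + 3 + 4 + 4 + 8 = 35.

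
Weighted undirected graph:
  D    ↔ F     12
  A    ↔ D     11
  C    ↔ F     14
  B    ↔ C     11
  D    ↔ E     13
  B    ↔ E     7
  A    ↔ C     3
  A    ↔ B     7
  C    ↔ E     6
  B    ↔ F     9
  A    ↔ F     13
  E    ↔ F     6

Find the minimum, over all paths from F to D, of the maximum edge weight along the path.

11

A few of the F→D routes:
F → E → C → A → D: max(6, 6, 3, 11) = 11
F → E → B → A → D: max(6, 7, 7, 11) = 11
F → B → C → A → D: max(9, 11, 3, 11) = 11
F → E → B → C → A → D: max(6, 7, 11, 3, 11) = 11
F → E → C → B → A → D: max(6, 6, 11, 7, 11) = 11
Smallest bottleneck: 11.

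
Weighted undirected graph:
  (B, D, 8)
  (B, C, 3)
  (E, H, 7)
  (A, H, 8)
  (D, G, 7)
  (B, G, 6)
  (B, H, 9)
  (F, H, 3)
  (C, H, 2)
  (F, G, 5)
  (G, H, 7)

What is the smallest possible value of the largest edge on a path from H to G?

Some routes from H to G:
H→C→B→G: max(2, 3, 6) = 6
H→G: max(7) = 7
H→F→G: max(3, 5) = 5
The minimum achievable maximum is 5.

5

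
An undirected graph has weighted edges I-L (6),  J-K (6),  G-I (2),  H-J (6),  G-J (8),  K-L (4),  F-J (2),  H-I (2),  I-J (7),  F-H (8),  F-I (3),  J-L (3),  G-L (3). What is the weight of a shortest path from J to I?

A few of the J→I routes:
J -> L -> G -> I: 3 + 3 + 2 = 8
J -> F -> I: 2 + 3 = 5
J -> I: 7
Best route has total 5.

5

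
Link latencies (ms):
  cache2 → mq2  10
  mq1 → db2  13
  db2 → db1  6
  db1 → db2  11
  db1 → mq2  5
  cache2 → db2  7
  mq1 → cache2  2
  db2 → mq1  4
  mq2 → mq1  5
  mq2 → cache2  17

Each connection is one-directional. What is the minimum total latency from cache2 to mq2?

Routes from cache2 to mq2:
cache2 → mq2: 10
cache2 → db2 → db1 → mq2: 7 + 6 + 5 = 18
The minimum is 10 ms.

10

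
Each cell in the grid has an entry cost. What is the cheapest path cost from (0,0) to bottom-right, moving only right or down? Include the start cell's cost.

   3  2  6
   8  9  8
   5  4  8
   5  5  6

Path r0c0 r0c1 r1c1 r2c1 r3c1 r3c2: 3 + 2 + 9 + 4 + 5 + 6 = 29.
(Top row then right column would cost 33.)

29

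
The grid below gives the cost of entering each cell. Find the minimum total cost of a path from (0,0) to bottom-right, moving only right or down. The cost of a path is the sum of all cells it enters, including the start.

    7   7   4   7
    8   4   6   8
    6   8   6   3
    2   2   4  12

41

Cheapest: (0,0) (1,0) (2,0) (3,0) (3,1) (3,2) (3,3)
  7 + 8 + 6 + 2 + 2 + 4 + 12 = 41
For comparison, the top-then-right route costs 48.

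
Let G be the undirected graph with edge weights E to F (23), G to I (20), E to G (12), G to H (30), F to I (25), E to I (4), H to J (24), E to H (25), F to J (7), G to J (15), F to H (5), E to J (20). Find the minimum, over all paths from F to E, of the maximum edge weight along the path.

15

Checking several routes:
F - H - J - E: max(5, 24, 20) = 24
F - J - E: max(7, 20) = 20
F - J - G - I - E: max(7, 15, 20, 4) = 20
F - E: max(23) = 23
F - J - G - E: max(7, 15, 12) = 15
F - H - J - G - I - E: max(5, 24, 15, 20, 4) = 24
Best route has worst link 15.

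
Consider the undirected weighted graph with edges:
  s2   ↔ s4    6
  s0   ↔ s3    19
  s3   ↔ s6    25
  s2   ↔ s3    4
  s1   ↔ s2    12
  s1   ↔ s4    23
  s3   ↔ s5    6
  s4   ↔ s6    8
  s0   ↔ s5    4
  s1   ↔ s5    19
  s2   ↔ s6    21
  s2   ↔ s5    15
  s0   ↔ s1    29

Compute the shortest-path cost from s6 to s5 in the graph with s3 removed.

Some routes from s6 to s5 avoiding s3:
s6 - s2 - s5: 21 + 15 = 36
s6 - s4 - s2 - s5: 8 + 6 + 15 = 29
s6 - s4 - s2 - s1 - s5: 8 + 6 + 12 + 19 = 45
Best route has total 29.

29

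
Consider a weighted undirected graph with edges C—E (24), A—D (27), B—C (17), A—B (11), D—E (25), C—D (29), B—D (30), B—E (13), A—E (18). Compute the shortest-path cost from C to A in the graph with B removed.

Candidate routes:
C→D→A: 29 + 27 = 56
C→E→D→A: 24 + 25 + 27 = 76
C→D→E→A: 29 + 25 + 18 = 72
C→E→A: 24 + 18 = 42
Best route has total 42.

42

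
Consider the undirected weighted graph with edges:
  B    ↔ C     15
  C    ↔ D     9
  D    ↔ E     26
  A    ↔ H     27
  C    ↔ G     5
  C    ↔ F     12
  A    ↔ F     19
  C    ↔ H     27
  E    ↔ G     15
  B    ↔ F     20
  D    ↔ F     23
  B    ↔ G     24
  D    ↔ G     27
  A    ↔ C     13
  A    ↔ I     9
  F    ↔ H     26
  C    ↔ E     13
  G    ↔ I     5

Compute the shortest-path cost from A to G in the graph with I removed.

Checking several routes:
A → C → B → G: 13 + 15 + 24 = 52
A → F → C → G: 19 + 12 + 5 = 36
A → C → G: 13 + 5 = 18
A → C → D → G: 13 + 9 + 27 = 49
A → C → E → G: 13 + 13 + 15 = 41
Shortest: 18.

18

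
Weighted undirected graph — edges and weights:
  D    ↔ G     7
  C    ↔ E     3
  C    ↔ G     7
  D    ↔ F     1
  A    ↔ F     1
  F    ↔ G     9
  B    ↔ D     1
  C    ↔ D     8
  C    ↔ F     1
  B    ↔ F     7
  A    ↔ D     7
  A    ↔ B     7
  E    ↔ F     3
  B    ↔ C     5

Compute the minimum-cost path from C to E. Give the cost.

Some routes from C to E:
C-D-F-E: 8 + 1 + 3 = 12
C-B-F-E: 5 + 7 + 3 = 15
C-E: 3
C-F-E: 1 + 3 = 4
C-B-D-F-E: 5 + 1 + 1 + 3 = 10
Shortest: 3.

3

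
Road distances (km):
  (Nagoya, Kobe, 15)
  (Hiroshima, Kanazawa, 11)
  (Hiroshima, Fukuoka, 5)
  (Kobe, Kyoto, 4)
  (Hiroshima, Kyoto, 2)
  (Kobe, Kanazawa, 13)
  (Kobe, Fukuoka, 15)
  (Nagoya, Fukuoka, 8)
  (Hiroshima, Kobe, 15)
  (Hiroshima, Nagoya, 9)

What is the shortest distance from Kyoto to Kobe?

Comparing a few candidate routes:
Kyoto -> Hiroshima -> Kobe: 2 + 15 = 17
Kyoto -> Hiroshima -> Nagoya -> Kobe: 2 + 9 + 15 = 26
Kyoto -> Hiroshima -> Fukuoka -> Kobe: 2 + 5 + 15 = 22
Kyoto -> Kobe: 4
Shortest: 4 km.

4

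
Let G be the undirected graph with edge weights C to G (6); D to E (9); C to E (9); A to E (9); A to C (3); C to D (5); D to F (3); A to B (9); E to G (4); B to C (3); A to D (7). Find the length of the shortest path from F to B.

11

Comparing a few candidate routes:
F -> D -> C -> A -> B: 3 + 5 + 3 + 9 = 20
F -> D -> A -> B: 3 + 7 + 9 = 19
F -> D -> A -> C -> B: 3 + 7 + 3 + 3 = 16
F -> D -> E -> C -> B: 3 + 9 + 9 + 3 = 24
F -> D -> C -> B: 3 + 5 + 3 = 11
F -> D -> E -> G -> C -> B: 3 + 9 + 4 + 6 + 3 = 25
Shortest: 11.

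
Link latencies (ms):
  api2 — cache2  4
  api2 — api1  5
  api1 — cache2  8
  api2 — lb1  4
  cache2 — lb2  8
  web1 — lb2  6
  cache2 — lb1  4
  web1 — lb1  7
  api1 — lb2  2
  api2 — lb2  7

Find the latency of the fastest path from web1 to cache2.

Some routes from web1 to cache2:
web1 - lb1 - cache2: 7 + 4 = 11
web1 - lb2 - cache2: 6 + 8 = 14
web1 - lb1 - api2 - cache2: 7 + 4 + 4 = 15
Shortest: 11 ms.

11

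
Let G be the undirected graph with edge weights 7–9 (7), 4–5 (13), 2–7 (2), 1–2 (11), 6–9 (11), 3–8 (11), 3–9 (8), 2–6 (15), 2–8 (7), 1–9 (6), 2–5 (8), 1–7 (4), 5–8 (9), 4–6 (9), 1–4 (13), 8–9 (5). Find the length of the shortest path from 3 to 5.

20

Checking several routes:
3 -> 9 -> 7 -> 2 -> 5: 8 + 7 + 2 + 8 = 25
3 -> 9 -> 8 -> 5: 8 + 5 + 9 = 22
3 -> 8 -> 5: 11 + 9 = 20
Shortest: 20.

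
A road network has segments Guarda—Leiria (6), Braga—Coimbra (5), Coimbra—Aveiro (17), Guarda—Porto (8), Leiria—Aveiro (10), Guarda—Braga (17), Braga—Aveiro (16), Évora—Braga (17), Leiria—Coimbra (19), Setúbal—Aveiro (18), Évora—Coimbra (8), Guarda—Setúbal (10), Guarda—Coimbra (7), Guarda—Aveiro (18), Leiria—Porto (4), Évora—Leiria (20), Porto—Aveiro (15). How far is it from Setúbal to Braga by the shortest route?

22

Some routes from Setúbal to Braga:
Setúbal→Guarda→Braga: 10 + 17 = 27
Setúbal→Guarda→Leiria→Coimbra→Braga: 10 + 6 + 19 + 5 = 40
Setúbal→Guarda→Coimbra→Braga: 10 + 7 + 5 = 22
Setúbal→Aveiro→Braga: 18 + 16 = 34
Setúbal→Aveiro→Coimbra→Braga: 18 + 17 + 5 = 40
Setúbal→Guarda→Coimbra→Évora→Braga: 10 + 7 + 8 + 17 = 42
The minimum is 22.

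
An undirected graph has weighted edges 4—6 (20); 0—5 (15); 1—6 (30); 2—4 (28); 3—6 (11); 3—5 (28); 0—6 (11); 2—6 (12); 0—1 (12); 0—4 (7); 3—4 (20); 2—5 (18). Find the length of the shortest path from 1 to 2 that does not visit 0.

Comparing a few candidate routes:
1-6-4-2: 30 + 20 + 28 = 78
1-6-3-5-2: 30 + 11 + 28 + 18 = 87
1-6-2: 30 + 12 = 42
1-6-3-4-2: 30 + 11 + 20 + 28 = 89
Shortest: 42.

42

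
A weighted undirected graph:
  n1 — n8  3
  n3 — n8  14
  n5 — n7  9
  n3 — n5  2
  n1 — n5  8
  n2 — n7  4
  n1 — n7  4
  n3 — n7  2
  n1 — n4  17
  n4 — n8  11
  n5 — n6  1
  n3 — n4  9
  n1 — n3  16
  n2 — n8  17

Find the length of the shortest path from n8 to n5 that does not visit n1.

16

A few of the n8→n5 routes:
n8→n2→n7→n5: 17 + 4 + 9 = 30
n8→n4→n3→n5: 11 + 9 + 2 = 22
n8→n3→n7→n5: 14 + 2 + 9 = 25
n8→n2→n7→n3→n5: 17 + 4 + 2 + 2 = 25
n8→n3→n5: 14 + 2 = 16
Best route has total 16.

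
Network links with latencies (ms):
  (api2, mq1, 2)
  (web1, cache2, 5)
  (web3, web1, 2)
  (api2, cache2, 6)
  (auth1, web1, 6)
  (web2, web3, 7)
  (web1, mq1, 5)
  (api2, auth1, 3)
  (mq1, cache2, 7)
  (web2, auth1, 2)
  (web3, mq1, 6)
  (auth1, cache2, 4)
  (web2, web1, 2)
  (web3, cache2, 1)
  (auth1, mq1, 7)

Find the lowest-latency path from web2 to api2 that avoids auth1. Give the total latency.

9

Comparing a few candidate routes:
web2 → web3 → cache2 → api2: 7 + 1 + 6 = 14
web2 → web1 → cache2 → api2: 2 + 5 + 6 = 13
web2 → web1 → mq1 → api2: 2 + 5 + 2 = 9
web2 → web1 → web3 → cache2 → api2: 2 + 2 + 1 + 6 = 11
web2 → web1 → web3 → mq1 → api2: 2 + 2 + 6 + 2 = 12
Shortest: 9 ms.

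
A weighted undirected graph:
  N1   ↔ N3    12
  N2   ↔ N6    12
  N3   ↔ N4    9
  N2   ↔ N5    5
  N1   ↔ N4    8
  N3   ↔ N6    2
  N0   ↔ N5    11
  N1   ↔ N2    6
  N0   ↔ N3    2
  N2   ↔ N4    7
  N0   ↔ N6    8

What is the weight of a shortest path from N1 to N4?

8

Comparing a few candidate routes:
N1-N2-N6-N3-N4: 6 + 12 + 2 + 9 = 29
N1-N3-N4: 12 + 9 = 21
N1-N2-N4: 6 + 7 = 13
N1-N4: 8
The minimum is 8.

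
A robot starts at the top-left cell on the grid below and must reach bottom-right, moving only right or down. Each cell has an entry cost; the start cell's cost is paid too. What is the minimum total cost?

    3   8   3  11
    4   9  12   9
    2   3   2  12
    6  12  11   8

Cheapest: [0,0] → [1,0] → [2,0] → [2,1] → [2,2] → [3,2] → [3,3]
  3 + 4 + 2 + 3 + 2 + 11 + 8 = 33

33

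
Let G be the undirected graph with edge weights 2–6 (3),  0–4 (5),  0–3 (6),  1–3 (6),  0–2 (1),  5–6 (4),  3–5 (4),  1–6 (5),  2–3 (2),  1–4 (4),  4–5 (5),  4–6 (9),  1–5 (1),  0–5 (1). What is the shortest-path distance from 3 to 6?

Checking several routes:
3-2-6: 2 + 3 = 5
3-5-6: 4 + 4 = 8
3-2-0-5-6: 2 + 1 + 1 + 4 = 8
3-5-1-6: 4 + 1 + 5 = 10
3-5-0-2-6: 4 + 1 + 1 + 3 = 9
Shortest: 5.

5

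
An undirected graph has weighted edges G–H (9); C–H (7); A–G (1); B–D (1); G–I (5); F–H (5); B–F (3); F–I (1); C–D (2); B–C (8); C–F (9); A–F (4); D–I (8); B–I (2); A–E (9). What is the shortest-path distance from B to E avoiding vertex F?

17

Comparing a few candidate routes:
B → C → D → I → G → A → E: 8 + 2 + 8 + 5 + 1 + 9 = 33
B → I → G → A → E: 2 + 5 + 1 + 9 = 17
B → D → I → G → A → E: 1 + 8 + 5 + 1 + 9 = 24
B → C → H → G → A → E: 8 + 7 + 9 + 1 + 9 = 34
B → D → C → H → G → A → E: 1 + 2 + 7 + 9 + 1 + 9 = 29
Best route has total 17.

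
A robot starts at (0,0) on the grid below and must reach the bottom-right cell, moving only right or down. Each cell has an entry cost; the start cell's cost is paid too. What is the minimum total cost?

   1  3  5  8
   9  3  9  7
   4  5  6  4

22

Cheapest: r0c0 -> r0c1 -> r1c1 -> r2c1 -> r2c2 -> r2c3
  1 + 3 + 3 + 5 + 6 + 4 = 22
(Top row then right column would cost 28.)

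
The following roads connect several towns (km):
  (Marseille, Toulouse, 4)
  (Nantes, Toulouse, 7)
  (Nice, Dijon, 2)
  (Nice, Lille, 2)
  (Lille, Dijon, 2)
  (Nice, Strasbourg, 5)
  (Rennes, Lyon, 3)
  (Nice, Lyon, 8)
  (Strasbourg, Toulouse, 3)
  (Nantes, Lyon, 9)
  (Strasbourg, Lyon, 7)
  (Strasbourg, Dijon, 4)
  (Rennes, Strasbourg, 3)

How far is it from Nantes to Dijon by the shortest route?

14

Checking several routes:
Nantes - Toulouse - Strasbourg - Nice - Dijon: 7 + 3 + 5 + 2 = 17
Nantes - Toulouse - Strasbourg - Dijon: 7 + 3 + 4 = 14
Nantes - Lyon - Nice - Dijon: 9 + 8 + 2 = 19
Nantes - Toulouse - Strasbourg - Nice - Lille - Dijon: 7 + 3 + 5 + 2 + 2 = 19
Nantes - Lyon - Rennes - Strasbourg - Dijon: 9 + 3 + 3 + 4 = 19
The minimum is 14 km.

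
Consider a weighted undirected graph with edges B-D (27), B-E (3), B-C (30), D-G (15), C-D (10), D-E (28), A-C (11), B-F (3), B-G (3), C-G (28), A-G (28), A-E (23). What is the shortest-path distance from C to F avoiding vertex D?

33

Candidate routes:
C-G-A-E-B-F: 28 + 28 + 23 + 3 + 3 = 85
C-B-F: 30 + 3 = 33
C-A-G-B-F: 11 + 28 + 3 + 3 = 45
C-G-B-F: 28 + 3 + 3 = 34
C-A-E-B-F: 11 + 23 + 3 + 3 = 40
The minimum is 33.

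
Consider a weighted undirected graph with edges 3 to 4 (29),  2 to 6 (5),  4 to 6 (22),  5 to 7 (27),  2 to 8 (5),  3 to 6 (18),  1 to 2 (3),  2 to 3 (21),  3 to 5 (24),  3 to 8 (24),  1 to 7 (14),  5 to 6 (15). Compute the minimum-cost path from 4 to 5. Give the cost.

Comparing a few candidate routes:
4 -> 3 -> 5: 29 + 24 = 53
4 -> 3 -> 6 -> 5: 29 + 18 + 15 = 62
4 -> 6 -> 5: 22 + 15 = 37
The minimum is 37.

37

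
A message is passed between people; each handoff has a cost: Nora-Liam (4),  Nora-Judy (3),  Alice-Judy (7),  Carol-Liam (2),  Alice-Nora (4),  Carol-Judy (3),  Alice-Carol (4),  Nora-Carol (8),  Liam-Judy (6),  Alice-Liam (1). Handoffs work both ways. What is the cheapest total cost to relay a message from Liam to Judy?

5

A few of the Liam→Judy routes:
Liam→Nora→Judy: 4 + 3 = 7
Liam→Carol→Judy: 2 + 3 = 5
Liam→Judy: 6
Best route has total 5.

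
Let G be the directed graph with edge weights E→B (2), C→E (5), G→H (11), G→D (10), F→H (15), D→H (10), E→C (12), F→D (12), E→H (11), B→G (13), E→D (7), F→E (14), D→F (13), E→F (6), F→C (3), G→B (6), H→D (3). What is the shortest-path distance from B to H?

Paths from B to H:
B -> G -> D -> F -> H: 13 + 10 + 13 + 15 = 51
B -> G -> D -> F -> E -> H: 13 + 10 + 13 + 14 + 11 = 61
B -> G -> D -> H: 13 + 10 + 10 = 33
B -> G -> D -> F -> C -> E -> H: 13 + 10 + 13 + 3 + 5 + 11 = 55
B -> G -> H: 13 + 11 = 24
Shortest: 24.

24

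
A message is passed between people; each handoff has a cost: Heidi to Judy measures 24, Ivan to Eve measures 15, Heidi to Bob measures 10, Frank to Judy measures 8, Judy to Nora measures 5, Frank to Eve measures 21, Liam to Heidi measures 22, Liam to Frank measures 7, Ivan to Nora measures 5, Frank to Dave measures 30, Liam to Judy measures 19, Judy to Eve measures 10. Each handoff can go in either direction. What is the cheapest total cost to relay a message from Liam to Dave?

Some routes from Liam to Dave:
Liam - Frank - Dave: 7 + 30 = 37
Liam - Heidi - Judy - Frank - Dave: 22 + 24 + 8 + 30 = 84
Liam - Judy - Eve - Frank - Dave: 19 + 10 + 21 + 30 = 80
Liam - Judy - Frank - Dave: 19 + 8 + 30 = 57
Best route has total 37.

37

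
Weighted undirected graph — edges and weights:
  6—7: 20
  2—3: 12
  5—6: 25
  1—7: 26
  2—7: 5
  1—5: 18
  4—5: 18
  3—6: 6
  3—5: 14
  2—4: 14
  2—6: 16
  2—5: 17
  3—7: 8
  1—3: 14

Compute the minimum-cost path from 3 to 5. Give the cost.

14

A few of the 3→5 routes:
3 - 1 - 5: 14 + 18 = 32
3 - 5: 14
3 - 7 - 2 - 5: 8 + 5 + 17 = 30
3 - 6 - 5: 6 + 25 = 31
3 - 2 - 5: 12 + 17 = 29
3 - 6 - 2 - 5: 6 + 16 + 17 = 39
The minimum is 14.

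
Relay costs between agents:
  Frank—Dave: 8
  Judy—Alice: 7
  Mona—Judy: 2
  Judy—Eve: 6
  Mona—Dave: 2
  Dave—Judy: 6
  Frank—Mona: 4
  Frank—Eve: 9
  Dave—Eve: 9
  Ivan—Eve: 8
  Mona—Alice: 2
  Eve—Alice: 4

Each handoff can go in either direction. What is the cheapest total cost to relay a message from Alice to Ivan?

12

Comparing a few candidate routes:
Alice - Mona - Judy - Eve - Ivan: 2 + 2 + 6 + 8 = 18
Alice - Judy - Eve - Ivan: 7 + 6 + 8 = 21
Alice - Eve - Ivan: 4 + 8 = 12
Alice - Mona - Dave - Eve - Ivan: 2 + 2 + 9 + 8 = 21
Shortest: 12.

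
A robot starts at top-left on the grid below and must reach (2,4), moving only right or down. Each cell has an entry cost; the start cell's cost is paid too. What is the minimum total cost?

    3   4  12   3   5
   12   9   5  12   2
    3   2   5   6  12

Cheapest: (0,0) -> (0,1) -> (0,2) -> (0,3) -> (0,4) -> (1,4) -> (2,4)
  3 + 4 + 12 + 3 + 5 + 2 + 12 = 41

41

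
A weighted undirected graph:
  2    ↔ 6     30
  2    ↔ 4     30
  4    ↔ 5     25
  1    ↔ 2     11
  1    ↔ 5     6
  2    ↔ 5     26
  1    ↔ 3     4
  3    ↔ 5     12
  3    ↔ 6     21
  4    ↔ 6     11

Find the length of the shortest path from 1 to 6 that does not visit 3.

A few of the 1→6 routes:
1 → 5 → 4 → 6: 6 + 25 + 11 = 42
1 → 2 → 4 → 6: 11 + 30 + 11 = 52
1 → 5 → 2 → 4 → 6: 6 + 26 + 30 + 11 = 73
1 → 2 → 5 → 4 → 6: 11 + 26 + 25 + 11 = 73
1 → 2 → 6: 11 + 30 = 41
1 → 5 → 2 → 6: 6 + 26 + 30 = 62
Shortest: 41.

41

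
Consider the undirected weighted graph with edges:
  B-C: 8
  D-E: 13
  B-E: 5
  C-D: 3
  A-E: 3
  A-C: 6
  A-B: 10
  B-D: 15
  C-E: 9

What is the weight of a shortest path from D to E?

A few of the D→E routes:
D - C - E: 3 + 9 = 12
D - E: 13
D - C - A - E: 3 + 6 + 3 = 12
D - C - B - E: 3 + 8 + 5 = 16
D - B - E: 15 + 5 = 20
The minimum is 12.

12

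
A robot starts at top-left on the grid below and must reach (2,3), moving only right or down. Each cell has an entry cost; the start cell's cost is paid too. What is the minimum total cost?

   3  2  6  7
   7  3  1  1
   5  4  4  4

14

Path [0,0] -> [0,1] -> [1,1] -> [1,2] -> [1,3] -> [2,3]: 3 + 2 + 3 + 1 + 1 + 4 = 14.
(Top row then right column would cost 23.)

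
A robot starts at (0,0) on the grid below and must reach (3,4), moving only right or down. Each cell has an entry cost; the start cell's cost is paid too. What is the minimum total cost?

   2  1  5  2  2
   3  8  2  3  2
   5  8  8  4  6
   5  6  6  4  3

Path [0,0] -> [0,1] -> [0,2] -> [0,3] -> [0,4] -> [1,4] -> [2,4] -> [3,4]: 2 + 1 + 5 + 2 + 2 + 2 + 6 + 3 = 23.

23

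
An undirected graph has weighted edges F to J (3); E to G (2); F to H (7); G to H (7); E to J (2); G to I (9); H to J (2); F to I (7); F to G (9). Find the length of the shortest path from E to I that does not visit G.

12

Candidate routes:
E→J→H→F→I: 2 + 2 + 7 + 7 = 18
E→J→F→I: 2 + 3 + 7 = 12
The minimum is 12.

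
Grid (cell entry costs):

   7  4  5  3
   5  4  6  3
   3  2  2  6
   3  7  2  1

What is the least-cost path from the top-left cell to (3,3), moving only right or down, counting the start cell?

One optimal route is r0c0 r0c1 r1c1 r2c1 r2c2 r3c2 r3c3.
Its cost is 7 + 4 + 4 + 2 + 2 + 2 + 1 = 22.
For comparison, the top-then-right route costs 29.

22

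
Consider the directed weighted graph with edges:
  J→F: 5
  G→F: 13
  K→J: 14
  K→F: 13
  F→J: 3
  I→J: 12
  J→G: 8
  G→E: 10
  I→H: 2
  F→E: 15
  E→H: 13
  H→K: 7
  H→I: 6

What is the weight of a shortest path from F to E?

15

Candidate routes:
F -> J -> G -> E: 3 + 8 + 10 = 21
F -> E: 15
Best route has total 15.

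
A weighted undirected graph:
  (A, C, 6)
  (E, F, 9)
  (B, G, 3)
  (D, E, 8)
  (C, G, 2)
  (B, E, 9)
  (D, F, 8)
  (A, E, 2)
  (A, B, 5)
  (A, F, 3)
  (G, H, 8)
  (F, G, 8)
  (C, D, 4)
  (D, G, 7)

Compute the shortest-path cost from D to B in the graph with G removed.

15

Comparing a few candidate routes:
D→E→B: 8 + 9 = 17
D→F→A→B: 8 + 3 + 5 = 16
D→C→A→B: 4 + 6 + 5 = 15
D→E→A→B: 8 + 2 + 5 = 15
Shortest: 15.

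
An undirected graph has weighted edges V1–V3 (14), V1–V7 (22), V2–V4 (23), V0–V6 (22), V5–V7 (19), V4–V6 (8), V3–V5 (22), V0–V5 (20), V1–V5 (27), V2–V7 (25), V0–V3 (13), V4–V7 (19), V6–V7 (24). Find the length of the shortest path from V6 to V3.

Comparing a few candidate routes:
V6-V0-V3: 22 + 13 = 35
V6-V7-V1-V3: 24 + 22 + 14 = 60
V6-V7-V5-V3: 24 + 19 + 22 = 65
V6-V0-V5-V3: 22 + 20 + 22 = 64
V6-V4-V7-V1-V3: 8 + 19 + 22 + 14 = 63
The minimum is 35.

35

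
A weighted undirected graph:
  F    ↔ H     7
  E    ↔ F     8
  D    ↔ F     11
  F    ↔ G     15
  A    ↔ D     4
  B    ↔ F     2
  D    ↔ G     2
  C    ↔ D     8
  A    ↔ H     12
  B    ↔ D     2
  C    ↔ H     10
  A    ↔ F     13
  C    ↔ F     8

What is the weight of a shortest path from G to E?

Some routes from G to E:
G - D - F - E: 2 + 11 + 8 = 21
G - F - E: 15 + 8 = 23
G - D - B - F - E: 2 + 2 + 2 + 8 = 14
G - D - C - F - E: 2 + 8 + 8 + 8 = 26
Shortest: 14.

14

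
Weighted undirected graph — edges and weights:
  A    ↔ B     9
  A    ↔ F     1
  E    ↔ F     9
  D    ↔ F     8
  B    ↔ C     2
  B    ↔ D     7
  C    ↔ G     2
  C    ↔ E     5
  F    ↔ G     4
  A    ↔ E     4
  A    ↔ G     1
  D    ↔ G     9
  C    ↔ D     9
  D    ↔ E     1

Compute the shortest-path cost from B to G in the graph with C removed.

Some routes from B to G avoiding C:
B -> D -> G: 7 + 9 = 16
B -> A -> G: 9 + 1 = 10
B -> A -> F -> G: 9 + 1 + 4 = 14
B -> D -> E -> A -> G: 7 + 1 + 4 + 1 = 13
Best route has total 10.

10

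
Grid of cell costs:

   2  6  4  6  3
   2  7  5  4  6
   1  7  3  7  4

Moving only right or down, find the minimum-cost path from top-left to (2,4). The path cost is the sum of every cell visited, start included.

26

Take (0,0) → (1,0) → (2,0) → (2,1) → (2,2) → (2,3) → (2,4) for a total of 2 + 2 + 1 + 7 + 3 + 7 + 4 = 26.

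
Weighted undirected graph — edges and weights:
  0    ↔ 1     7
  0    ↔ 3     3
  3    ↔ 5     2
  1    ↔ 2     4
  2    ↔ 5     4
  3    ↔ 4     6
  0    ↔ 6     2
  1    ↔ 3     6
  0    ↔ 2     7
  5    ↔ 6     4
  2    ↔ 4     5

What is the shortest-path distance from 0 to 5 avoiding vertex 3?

6

Candidate routes:
0-6-5: 2 + 4 = 6
0-1-2-5: 7 + 4 + 4 = 15
0-2-5: 7 + 4 = 11
Shortest: 6.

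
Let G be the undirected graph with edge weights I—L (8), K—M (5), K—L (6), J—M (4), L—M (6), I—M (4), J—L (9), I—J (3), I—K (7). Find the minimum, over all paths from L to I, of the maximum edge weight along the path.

6

Checking several routes:
L -> M -> I: max(6, 4) = 6
L -> K -> M -> J -> I: max(6, 5, 4, 3) = 6
L -> K -> M -> I: max(6, 5, 4) = 6
Smallest bottleneck: 6.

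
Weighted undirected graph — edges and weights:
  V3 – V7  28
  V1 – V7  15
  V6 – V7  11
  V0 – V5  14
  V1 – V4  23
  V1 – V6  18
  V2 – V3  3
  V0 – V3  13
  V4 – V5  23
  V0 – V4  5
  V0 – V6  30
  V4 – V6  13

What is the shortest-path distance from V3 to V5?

27

A few of the V3→V5 routes:
V3 → V7 → V6 → V4 → V0 → V5: 28 + 11 + 13 + 5 + 14 = 71
V3 → V0 → V5: 13 + 14 = 27
V3 → V0 → V6 → V4 → V5: 13 + 30 + 13 + 23 = 79
V3 → V7 → V6 → V4 → V5: 28 + 11 + 13 + 23 = 75
V3 → V0 → V4 → V5: 13 + 5 + 23 = 41
Best route has total 27.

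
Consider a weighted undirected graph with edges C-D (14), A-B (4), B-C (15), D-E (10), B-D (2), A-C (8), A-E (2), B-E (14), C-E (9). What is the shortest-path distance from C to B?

Checking several routes:
C → E → A → B: 9 + 2 + 4 = 15
C → B: 15
C → D → B: 14 + 2 = 16
C → A → B: 8 + 4 = 12
The minimum is 12.

12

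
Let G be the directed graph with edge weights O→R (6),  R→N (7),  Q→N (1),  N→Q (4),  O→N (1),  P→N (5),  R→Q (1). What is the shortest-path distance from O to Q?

Routes from O to Q:
O -> R -> N -> Q: 6 + 7 + 4 = 17
O -> N -> Q: 1 + 4 = 5
O -> R -> Q: 6 + 1 = 7
The minimum is 5.

5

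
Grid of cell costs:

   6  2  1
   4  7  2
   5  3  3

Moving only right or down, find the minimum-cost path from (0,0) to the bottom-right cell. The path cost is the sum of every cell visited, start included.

One optimal route is r0c0 -> r0c1 -> r0c2 -> r1c2 -> r2c2.
Its cost is 6 + 2 + 1 + 2 + 3 = 14.

14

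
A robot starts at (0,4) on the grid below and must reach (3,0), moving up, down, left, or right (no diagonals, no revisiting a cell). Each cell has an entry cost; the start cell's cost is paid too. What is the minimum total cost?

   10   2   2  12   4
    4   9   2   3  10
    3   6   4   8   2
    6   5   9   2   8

Path [0,4]→[1,4]→[1,3]→[1,2]→[2,2]→[2,1]→[2,0]→[3,0]: 4 + 10 + 3 + 2 + 4 + 6 + 3 + 6 = 38.

38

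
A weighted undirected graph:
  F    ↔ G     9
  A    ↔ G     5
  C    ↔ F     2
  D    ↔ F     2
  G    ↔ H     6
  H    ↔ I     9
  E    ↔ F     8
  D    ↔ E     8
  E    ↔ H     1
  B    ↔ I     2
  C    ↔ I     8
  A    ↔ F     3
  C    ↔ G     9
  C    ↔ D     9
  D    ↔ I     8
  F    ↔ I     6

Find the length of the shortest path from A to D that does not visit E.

Checking several routes:
A -> F -> I -> D: 3 + 6 + 8 = 17
A -> F -> C -> I -> D: 3 + 2 + 8 + 8 = 21
A -> F -> C -> D: 3 + 2 + 9 = 14
A -> G -> C -> F -> D: 5 + 9 + 2 + 2 = 18
A -> F -> D: 3 + 2 = 5
A -> G -> F -> D: 5 + 9 + 2 = 16
The minimum is 5.

5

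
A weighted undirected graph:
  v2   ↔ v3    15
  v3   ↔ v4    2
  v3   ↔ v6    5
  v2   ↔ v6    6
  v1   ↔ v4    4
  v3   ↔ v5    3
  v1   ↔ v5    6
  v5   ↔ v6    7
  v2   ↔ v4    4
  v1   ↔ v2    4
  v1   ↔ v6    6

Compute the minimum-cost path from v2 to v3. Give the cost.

Checking several routes:
v2 - v3: 15
v2 - v4 - v3: 4 + 2 = 6
v2 - v1 - v4 - v3: 4 + 4 + 2 = 10
v2 - v1 - v5 - v3: 4 + 6 + 3 = 13
v2 - v6 - v3: 6 + 5 = 11
Best route has total 6.

6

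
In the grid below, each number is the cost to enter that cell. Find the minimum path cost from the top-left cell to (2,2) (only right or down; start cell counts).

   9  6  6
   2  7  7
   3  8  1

23

Path [0,0] → [1,0] → [2,0] → [2,1] → [2,2]: 9 + 2 + 3 + 8 + 1 = 23.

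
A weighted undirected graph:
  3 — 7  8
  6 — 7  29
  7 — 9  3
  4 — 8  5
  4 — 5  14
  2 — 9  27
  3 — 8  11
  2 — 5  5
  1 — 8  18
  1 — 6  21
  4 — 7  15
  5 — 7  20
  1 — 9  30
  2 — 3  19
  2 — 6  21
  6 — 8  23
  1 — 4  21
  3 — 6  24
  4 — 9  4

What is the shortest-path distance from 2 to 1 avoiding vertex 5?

42

Some routes from 2 to 1 avoiding 5:
2-9-4-1: 27 + 4 + 21 = 52
2-3-8-1: 19 + 11 + 18 = 48
2-6-1: 21 + 21 = 42
The minimum is 42.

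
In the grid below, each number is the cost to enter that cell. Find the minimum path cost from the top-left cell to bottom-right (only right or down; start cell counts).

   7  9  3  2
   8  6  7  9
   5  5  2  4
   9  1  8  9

40

Cheapest: [0,0] → [1,0] → [2,0] → [2,1] → [2,2] → [2,3] → [3,3]
  7 + 8 + 5 + 5 + 2 + 4 + 9 = 40
(Top row then right column would cost 43.)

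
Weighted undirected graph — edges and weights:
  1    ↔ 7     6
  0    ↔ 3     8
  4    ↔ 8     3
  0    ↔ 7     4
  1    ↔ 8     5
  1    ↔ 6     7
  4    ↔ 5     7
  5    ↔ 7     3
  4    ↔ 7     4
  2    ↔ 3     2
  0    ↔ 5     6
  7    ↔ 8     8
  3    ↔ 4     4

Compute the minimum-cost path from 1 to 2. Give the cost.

A few of the 1→2 routes:
1 → 7 → 4 → 3 → 2: 6 + 4 + 4 + 2 = 16
1 → 8 → 4 → 3 → 2: 5 + 3 + 4 + 2 = 14
1 → 7 → 0 → 3 → 2: 6 + 4 + 8 + 2 = 20
1 → 7 → 5 → 4 → 3 → 2: 6 + 3 + 7 + 4 + 2 = 22
1 → 8 → 7 → 4 → 3 → 2: 5 + 8 + 4 + 4 + 2 = 23
1 → 7 → 8 → 4 → 3 → 2: 6 + 8 + 3 + 4 + 2 = 23
Best route has total 14.

14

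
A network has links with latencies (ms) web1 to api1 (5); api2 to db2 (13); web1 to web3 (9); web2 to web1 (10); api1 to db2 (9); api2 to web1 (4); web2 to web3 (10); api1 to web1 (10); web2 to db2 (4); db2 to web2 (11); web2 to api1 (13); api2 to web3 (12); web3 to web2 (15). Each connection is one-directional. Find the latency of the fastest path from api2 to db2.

Checking several routes:
api2 -> db2: 13
api2 -> web1 -> api1 -> db2: 4 + 5 + 9 = 18
api2 -> web1 -> web3 -> web2 -> db2: 4 + 9 + 15 + 4 = 32
api2 -> web3 -> web2 -> db2: 12 + 15 + 4 = 31
The minimum is 13 ms.

13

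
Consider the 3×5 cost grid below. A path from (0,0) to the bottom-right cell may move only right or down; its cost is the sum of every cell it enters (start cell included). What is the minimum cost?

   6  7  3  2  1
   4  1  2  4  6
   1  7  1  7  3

24

Cheapest: (0,0) → (1,0) → (1,1) → (1,2) → (2,2) → (2,3) → (2,4)
  6 + 4 + 1 + 2 + 1 + 7 + 3 = 24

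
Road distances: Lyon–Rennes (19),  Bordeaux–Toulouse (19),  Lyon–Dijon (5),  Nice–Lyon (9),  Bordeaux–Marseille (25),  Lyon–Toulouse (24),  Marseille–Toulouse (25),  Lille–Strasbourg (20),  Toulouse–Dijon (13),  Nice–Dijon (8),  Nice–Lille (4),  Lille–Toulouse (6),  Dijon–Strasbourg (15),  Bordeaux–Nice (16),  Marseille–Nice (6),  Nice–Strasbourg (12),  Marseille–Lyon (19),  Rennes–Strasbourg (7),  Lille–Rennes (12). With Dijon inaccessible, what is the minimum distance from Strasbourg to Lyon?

21

Comparing a few candidate routes:
Strasbourg - Rennes - Lyon: 7 + 19 = 26
Strasbourg - Nice - Lyon: 12 + 9 = 21
Strasbourg - Rennes - Lille - Nice - Lyon: 7 + 12 + 4 + 9 = 32
Best route has total 21.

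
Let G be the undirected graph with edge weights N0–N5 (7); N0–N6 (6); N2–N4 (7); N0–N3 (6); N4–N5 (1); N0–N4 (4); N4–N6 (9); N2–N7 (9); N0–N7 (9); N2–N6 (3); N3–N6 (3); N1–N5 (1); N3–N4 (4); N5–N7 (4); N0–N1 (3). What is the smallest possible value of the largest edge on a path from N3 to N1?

Some routes from N3 to N1:
N3-N0-N1: max(6, 3) = 6
N3-N6-N0-N4-N5-N1: max(3, 6, 4, 1, 1) = 6
N3-N4-N0-N1: max(4, 4, 3) = 4
N3-N4-N5-N1: max(4, 1, 1) = 4
N3-N6-N0-N1: max(3, 6, 3) = 6
N3-N0-N4-N5-N1: max(6, 4, 1, 1) = 6
Best route has worst link 4.

4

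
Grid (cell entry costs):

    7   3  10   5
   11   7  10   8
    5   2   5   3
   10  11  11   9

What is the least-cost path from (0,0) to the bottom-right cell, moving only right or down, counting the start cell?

36

Cheapest: (0,0) (0,1) (1,1) (2,1) (2,2) (2,3) (3,3)
  7 + 3 + 7 + 2 + 5 + 3 + 9 = 36
For comparison, the top-then-right route costs 45.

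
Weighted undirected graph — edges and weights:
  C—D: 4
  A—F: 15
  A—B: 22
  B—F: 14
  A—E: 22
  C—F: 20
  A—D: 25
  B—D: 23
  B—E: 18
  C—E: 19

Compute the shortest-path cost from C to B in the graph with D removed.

Candidate routes:
C→E→A→F→B: 19 + 22 + 15 + 14 = 70
C→F→A→B: 20 + 15 + 22 = 57
C→E→B: 19 + 18 = 37
C→F→B: 20 + 14 = 34
C→F→A→E→B: 20 + 15 + 22 + 18 = 75
C→E→A→B: 19 + 22 + 22 = 63
The minimum is 34.

34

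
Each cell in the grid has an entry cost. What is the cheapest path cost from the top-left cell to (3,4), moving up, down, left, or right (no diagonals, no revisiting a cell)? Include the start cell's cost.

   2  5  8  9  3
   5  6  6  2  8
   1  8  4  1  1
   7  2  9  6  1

23

Best path: r0c0→r1c0→r2c0→r2c1→r2c2→r2c3→r2c4→r3c4
Cost: 2 + 5 + 1 + 8 + 4 + 1 + 1 + 1 = 23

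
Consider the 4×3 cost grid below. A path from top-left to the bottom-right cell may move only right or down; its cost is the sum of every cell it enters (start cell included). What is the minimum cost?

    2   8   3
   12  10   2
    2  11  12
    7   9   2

Take (0,0) -> (0,1) -> (0,2) -> (1,2) -> (2,2) -> (3,2) for a total of 2 + 8 + 3 + 2 + 12 + 2 = 29.

29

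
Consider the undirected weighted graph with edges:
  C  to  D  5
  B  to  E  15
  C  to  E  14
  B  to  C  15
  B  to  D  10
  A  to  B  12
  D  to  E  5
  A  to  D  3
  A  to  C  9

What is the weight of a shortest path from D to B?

Comparing a few candidate routes:
D-B: 10
D-C-A-B: 5 + 9 + 12 = 26
D-A-C-B: 3 + 9 + 15 = 27
D-C-B: 5 + 15 = 20
D-E-B: 5 + 15 = 20
D-A-B: 3 + 12 = 15
Best route has total 10.

10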